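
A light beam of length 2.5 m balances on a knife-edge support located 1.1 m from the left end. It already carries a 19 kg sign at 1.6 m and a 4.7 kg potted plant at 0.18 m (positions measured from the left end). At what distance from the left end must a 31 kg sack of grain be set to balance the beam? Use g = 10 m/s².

x ≈ 0.933 m from the left end

Take moments about the knife-edge support (at 1.1 m from the left end).
Sign: 19 × 10 = 190 N down at 1.6 m → arm 0.5 m, τ = 190 × 0.5 = 95 N·m clockwise.
Potted plant: 4.7 × 10 = 47 N down at 0.18 m → arm 0.92 m, τ = 47 × 0.92 = 43.24 N·m counterclockwise.
Net moment of existing loads = 51.76 N·m clockwise.
The sack of grain weighs 31 × 10 = 310 N and must supply an equal counterclockwise moment, so its lever arm about the knife-edge support is 51.76 / 310 = 0.167 m.
That puts it at 1.1 − 0.167 = 0.933 m from the left end.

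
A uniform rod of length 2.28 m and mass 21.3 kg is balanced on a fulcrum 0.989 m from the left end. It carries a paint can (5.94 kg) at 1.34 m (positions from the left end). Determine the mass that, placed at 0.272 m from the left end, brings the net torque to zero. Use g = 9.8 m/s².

Choose the fulcrum (at 0.989 m from the left end) as the axis so the support reaction has zero arm there.
Beam weight: 21.3 × 9.8 = 208.7 N down at 1.14 m → arm 0.151 m, τ = 208.7 × 0.151 = 31.51 N·m clockwise.
Paint can: 5.94 × 9.8 = 58.21 N down at 1.34 m → arm 0.351 m, τ = 58.21 × 0.351 = 20.43 N·m clockwise.
Net moment of known loads = 51.94 N·m clockwise.
An unknown mass m at 0.272 m has arm 0.717 m; its moment is m·g·0.717 counterclockwise.
Στ = 0 ⇒ m × 9.8 × 0.717 = 51.94 ⇒ m = 51.94 / (9.8 × 0.717) = 7.39 kg.

m ≈ 7.39 kg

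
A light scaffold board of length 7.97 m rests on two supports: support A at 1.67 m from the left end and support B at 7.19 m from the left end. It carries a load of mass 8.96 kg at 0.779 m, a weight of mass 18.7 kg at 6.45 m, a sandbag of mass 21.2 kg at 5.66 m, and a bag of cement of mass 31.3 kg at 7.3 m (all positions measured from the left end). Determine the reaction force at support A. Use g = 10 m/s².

R_A ≈ 182 N

Take moments about support B.
Load: 8.96 × 10 = 89.6 N down at 0.779 m → arm 6.411 m, τ = 89.6 × 6.411 = 574.4 N·m counterclockwise.
Weight: 18.7 × 10 = 187 N down at 6.45 m → arm 0.74 m, τ = 187 × 0.74 = 138.4 N·m counterclockwise.
Sandbag: 21.2 × 10 = 212 N down at 5.66 m → arm 1.53 m, τ = 212 × 1.53 = 324.4 N·m counterclockwise.
Bag of cement: 31.3 × 10 = 313 N down at 7.3 m → arm 0.11 m, τ = 313 × 0.11 = 34.43 N·m clockwise.
Net load moment about support B = 1003 N·m counterclockwise.
Reaction R at support A is upward at 1.67 m, arm 5.52 m → moment R × 5.52 clockwise.
For rotational equilibrium, R × 5.52 = 1003, so R = 182 N.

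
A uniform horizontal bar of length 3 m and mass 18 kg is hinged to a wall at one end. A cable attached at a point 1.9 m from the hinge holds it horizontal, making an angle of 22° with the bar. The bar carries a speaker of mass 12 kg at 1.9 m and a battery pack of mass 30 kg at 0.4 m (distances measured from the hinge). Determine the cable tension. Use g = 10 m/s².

T ≈ 868 N

Choose the hinge as the axis so the unknown hinge reaction has zero arm there.
Beam weight: 18 × 10 = 180 N down at 1.5 m → arm 1.5 m, τ = 180 × 1.5 = 270 N·m clockwise.
Speaker: 12 × 10 = 120 N down at 1.9 m → arm 1.9 m, τ = 120 × 1.9 = 228 N·m clockwise.
Battery pack: 30 × 10 = 300 N down at 0.4 m → arm 0.4 m, τ = 300 × 0.4 = 120 N·m clockwise.
Total clockwise load moment = 618 N·m.
The cable tension T acts at 1.9 m; only its component perpendicular to the bar, T sinθ, produces torque. sin 22° = 0.3746.
Στ = 0 ⇒ T × 1.9 × 0.3746 = 618 ⇒ T = 618 / 0.7117 = 868 N.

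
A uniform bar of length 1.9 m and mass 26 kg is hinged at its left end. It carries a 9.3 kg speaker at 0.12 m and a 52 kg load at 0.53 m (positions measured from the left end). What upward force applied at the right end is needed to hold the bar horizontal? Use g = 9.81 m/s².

Take moments about the left end.
Beam weight: 26 × 9.81 = 255.1 N down at 0.95 m → arm 0.95 m, τ = 255.1 × 0.95 = 242.3 N·m clockwise.
Speaker: 9.3 × 9.81 = 91.23 N down at 0.12 m → arm 0.12 m, τ = 91.23 × 0.12 = 10.95 N·m clockwise.
Load: 52 × 9.81 = 510.1 N down at 0.53 m → arm 0.53 m, τ = 510.1 × 0.53 = 270.4 N·m clockwise.
Net moment of the loads = 523.6 N·m clockwise.
The upward force F acts at the right end, arm 1.9 m, giving F × 1.9 counterclockwise.
Στ = 0 ⇒ F × 1.9 = 523.6 ⇒ F = 523.6 / 1.9 = 276 N.

F ≈ 276 N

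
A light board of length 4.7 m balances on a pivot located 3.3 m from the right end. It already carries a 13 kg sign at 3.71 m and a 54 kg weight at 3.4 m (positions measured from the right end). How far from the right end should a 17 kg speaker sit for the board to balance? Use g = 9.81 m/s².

x ≈ 2.67 m from the right end

Sum moments about the pivot (at 3.3 m from the right end) (the support reaction has zero arm there).
Sign: 13 × 9.81 = 127.5 N down at 3.71 m → arm 0.41 m, τ = 127.5 × 0.41 = 52.27 N·m counterclockwise.
Weight: 54 × 9.81 = 529.7 N down at 3.4 m → arm 0.1 m, τ = 529.7 × 0.1 = 52.97 N·m counterclockwise.
Net moment of existing loads = 105.2 N·m counterclockwise.
The speaker weighs 17 × 9.81 = 166.8 N and must supply an equal clockwise moment, so its lever arm about the pivot is 105.2 / 166.8 = 0.631 m.
That puts it at 3.3 − 0.631 = 2.67 m from the right end.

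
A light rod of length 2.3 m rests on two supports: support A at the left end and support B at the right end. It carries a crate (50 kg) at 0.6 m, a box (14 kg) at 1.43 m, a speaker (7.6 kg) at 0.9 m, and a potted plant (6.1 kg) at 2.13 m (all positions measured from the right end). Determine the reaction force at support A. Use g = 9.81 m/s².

About support B:
Crate: 50 × 9.81 = 490.5 N down at 0.6 m → arm 0.6 m, τ = 490.5 × 0.6 = 294.3 N·m counterclockwise.
Box: 14 × 9.81 = 137.3 N down at 1.43 m → arm 1.43 m, τ = 137.3 × 1.43 = 196.3 N·m counterclockwise.
Speaker: 7.6 × 9.81 = 74.56 N down at 0.9 m → arm 0.9 m, τ = 74.56 × 0.9 = 67.1 N·m counterclockwise.
Potted plant: 6.1 × 9.81 = 59.84 N down at 2.13 m → arm 2.13 m, τ = 59.84 × 2.13 = 127.5 N·m counterclockwise.
Net load moment about support B = 685.2 N·m counterclockwise.
Reaction R at support A is upward at 2.3 m, arm 2.3 m → moment R × 2.3 clockwise.
Στ = 0 ⇒ R × 2.3 = 685.2 ⇒ R = 298 N.

R_A ≈ 298 N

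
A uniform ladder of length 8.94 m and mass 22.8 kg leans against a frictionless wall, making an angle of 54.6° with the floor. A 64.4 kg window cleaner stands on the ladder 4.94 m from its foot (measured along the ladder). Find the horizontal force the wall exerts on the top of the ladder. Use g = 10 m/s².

N_wall ≈ 334 N

Choose the foot of the ladder as the axis so the floor normal and friction both act there and drop out.
Ladder weight 22.8×10 = 228 N acts at 4.47 m along the ladder; its horizontal arm is 4.47·cos54.6° = 2.589 m → τ = 590.3 N·m clockwise.
Window cleaner: 64.4×10 = 644 N at 4.94 m → arm 2.862 m → τ = 1843 N·m clockwise.
Wall normal N acts horizontally at the top; its moment arm is the height L sinθ = 8.94·sin54.6° = 7.287 m, counterclockwise.
For rotational equilibrium, N × 7.287 = 2433, so N = 334 N.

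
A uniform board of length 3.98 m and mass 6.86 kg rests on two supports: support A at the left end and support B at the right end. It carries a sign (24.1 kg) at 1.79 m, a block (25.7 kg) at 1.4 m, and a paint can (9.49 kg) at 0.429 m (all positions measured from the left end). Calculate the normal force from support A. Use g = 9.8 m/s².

Sum moments about support B (its reaction then has zero moment arm).
Beam weight: 6.86 × 9.8 = 67.23 N down at 1.99 m → arm 1.99 m, τ = 67.23 × 1.99 = 133.8 N·m counterclockwise.
Sign: 24.1 × 9.8 = 236.2 N down at 1.79 m → arm 2.19 m, τ = 236.2 × 2.19 = 517.3 N·m counterclockwise.
Block: 25.7 × 9.8 = 251.9 N down at 1.4 m → arm 2.58 m, τ = 251.9 × 2.58 = 649.9 N·m counterclockwise.
Paint can: 9.49 × 9.8 = 93 N down at 0.429 m → arm 3.551 m, τ = 93 × 3.551 = 330.2 N·m counterclockwise.
Net load moment about support B = 1631 N·m counterclockwise.
Reaction R at support A is upward at 0 m, arm 3.98 m → moment R × 3.98 clockwise.
Setting net torque to zero: R × 3.98 = 1631 → R = 410 N.

R_A ≈ 410 N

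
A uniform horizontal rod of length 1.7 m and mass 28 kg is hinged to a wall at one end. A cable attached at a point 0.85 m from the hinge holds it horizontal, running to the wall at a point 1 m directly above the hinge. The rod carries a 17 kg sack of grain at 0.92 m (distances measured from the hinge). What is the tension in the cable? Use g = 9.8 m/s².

Take moments about the hinge.
Beam weight: 28 × 9.8 = 274.4 N down at 0.85 m → arm 0.85 m, τ = 274.4 × 0.85 = 233.2 N·m clockwise.
Sack of grain: 17 × 9.8 = 166.6 N down at 0.92 m → arm 0.92 m, τ = 166.6 × 0.92 = 153.3 N·m clockwise.
Total clockwise load moment = 386.5 N·m.
The cable tension T acts at 0.85 m; only its component perpendicular to the rod, T sinθ, produces torque. sinθ = h/√(h²+d²) = 1/√(1²+0.85²) = 0.7619.
For rotational equilibrium, T × 0.85 × 0.7619 = 386.5, so T = 386.5 / 0.6476 = 597 N.

T ≈ 597 N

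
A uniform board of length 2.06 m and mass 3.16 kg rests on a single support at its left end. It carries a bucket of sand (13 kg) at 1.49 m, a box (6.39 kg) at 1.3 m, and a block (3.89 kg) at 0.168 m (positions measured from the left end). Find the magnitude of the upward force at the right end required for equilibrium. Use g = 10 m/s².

F ≈ 153 N

Take moments about the left end.
Beam weight: 3.16 × 10 = 31.6 N down at 1.03 m → arm 1.03 m, τ = 31.6 × 1.03 = 32.55 N·m clockwise.
Bucket of sand: 13 × 10 = 130 N down at 1.49 m → arm 1.49 m, τ = 130 × 1.49 = 193.7 N·m clockwise.
Box: 6.39 × 10 = 63.9 N down at 1.3 m → arm 1.3 m, τ = 63.9 × 1.3 = 83.07 N·m clockwise.
Block: 3.89 × 10 = 38.9 N down at 0.168 m → arm 0.168 m, τ = 38.9 × 0.168 = 6.535 N·m clockwise.
Net moment of the loads = 315.9 N·m clockwise.
The upward force F acts at the right end, arm 2.06 m, giving F × 2.06 counterclockwise.
Setting net torque to zero: F × 2.06 = 315.9 → F = 315.9 / 2.06 = 153 N.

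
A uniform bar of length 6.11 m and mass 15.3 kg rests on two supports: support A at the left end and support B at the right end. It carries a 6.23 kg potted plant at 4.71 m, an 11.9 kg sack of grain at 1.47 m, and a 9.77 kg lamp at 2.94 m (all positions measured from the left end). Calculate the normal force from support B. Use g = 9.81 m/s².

R_B ≈ 196 N

Take moments about support A.
Beam weight: 15.3 × 9.81 = 150.1 N down at 3.055 m → arm 3.055 m, τ = 150.1 × 3.055 = 458.6 N·m clockwise.
Potted plant: 6.23 × 9.81 = 61.12 N down at 4.71 m → arm 4.71 m, τ = 61.12 × 4.71 = 287.9 N·m clockwise.
Sack of grain: 11.9 × 9.81 = 116.7 N down at 1.47 m → arm 1.47 m, τ = 116.7 × 1.47 = 171.5 N·m clockwise.
Lamp: 9.77 × 9.81 = 95.84 N down at 2.94 m → arm 2.94 m, τ = 95.84 × 2.94 = 281.8 N·m clockwise.
Net load moment about support A = 1200 N·m clockwise.
Reaction R at support B is upward at 6.11 m, arm 6.11 m → moment R × 6.11 counterclockwise.
Balancing moments: R × 6.11 = 1200, giving R = 196 N.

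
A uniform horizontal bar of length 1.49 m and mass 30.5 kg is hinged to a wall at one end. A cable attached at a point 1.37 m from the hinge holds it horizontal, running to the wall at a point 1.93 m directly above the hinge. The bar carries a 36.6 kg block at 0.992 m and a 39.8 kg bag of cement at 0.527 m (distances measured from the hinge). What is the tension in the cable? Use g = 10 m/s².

T ≈ 716 N

Taking torques about the hinge:
Beam weight: 30.5 × 10 = 305 N down at 0.745 m → arm 0.745 m, τ = 305 × 0.745 = 227.2 N·m clockwise.
Block: 36.6 × 10 = 366 N down at 0.992 m → arm 0.992 m, τ = 366 × 0.992 = 363.1 N·m clockwise.
Bag of cement: 39.8 × 10 = 398 N down at 0.527 m → arm 0.527 m, τ = 398 × 0.527 = 209.7 N·m clockwise.
Total clockwise load moment = 800 N·m.
The cable tension T acts at 1.37 m; only its component perpendicular to the bar, T sinθ, produces torque. sinθ = h/√(h²+d²) = 1.93/√(1.93²+1.37²) = 0.8154.
Στ = 0 ⇒ T × 1.37 × 0.8154 = 800 ⇒ T = 800 / 1.117 = 716 N.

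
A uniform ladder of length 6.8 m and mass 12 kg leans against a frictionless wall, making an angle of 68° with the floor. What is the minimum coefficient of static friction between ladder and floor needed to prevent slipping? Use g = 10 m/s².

μ_min ≈ 0.202

Taking torques about the foot of the ladder:
Ladder weight 12×10 = 120 N acts at 3.4 m along the ladder; its horizontal arm is 3.4·cos68° = 1.274 m → τ = 152.9 N·m clockwise.
Wall normal N acts horizontally at the top; its moment arm is the height L sinθ = 6.8·sin68° = 6.305 m, counterclockwise.
Setting net torque to zero: N × 6.305 = 152.9 → N = 24.25 N.
ΣFx = 0 ⇒ f = N_wall = 24.25 N. ΣFy = 0 ⇒ N_floor = 120 N.
μ_min = f / N_floor = 24.25 / 120 = 0.202.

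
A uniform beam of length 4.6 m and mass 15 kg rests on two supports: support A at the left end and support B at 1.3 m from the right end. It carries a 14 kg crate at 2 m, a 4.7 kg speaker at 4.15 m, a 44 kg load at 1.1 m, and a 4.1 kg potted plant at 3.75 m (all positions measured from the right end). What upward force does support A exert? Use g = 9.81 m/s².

Sum moments about support B (its reaction then has zero moment arm).
Beam weight: 15 × 9.81 = 147.2 N down at 2.3 m → arm 1 m, τ = 147.2 × 1 = 147.2 N·m counterclockwise.
Crate: 14 × 9.81 = 137.3 N down at 2 m → arm 0.7 m, τ = 137.3 × 0.7 = 96.11 N·m counterclockwise.
Speaker: 4.7 × 9.81 = 46.11 N down at 4.15 m → arm 2.85 m, τ = 46.11 × 2.85 = 131.4 N·m counterclockwise.
Load: 44 × 9.81 = 431.6 N down at 1.1 m → arm 0.2 m, τ = 431.6 × 0.2 = 86.32 N·m clockwise.
Potted plant: 4.1 × 9.81 = 40.22 N down at 3.75 m → arm 2.45 m, τ = 40.22 × 2.45 = 98.54 N·m counterclockwise.
Net load moment about support B = 386.9 N·m counterclockwise.
Reaction R at support A is upward at 4.6 m, arm 3.3 m → moment R × 3.3 clockwise.
Balancing moments: R × 3.3 = 386.9, giving R = 117 N.

R_A ≈ 117 N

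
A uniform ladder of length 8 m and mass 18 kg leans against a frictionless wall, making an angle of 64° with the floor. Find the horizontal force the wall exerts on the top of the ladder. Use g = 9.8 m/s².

N_wall ≈ 43 N

About the foot of the ladder:
Ladder weight 18×9.8 = 176.4 N acts at 4 m along the ladder; its horizontal arm is 4·cos64° = 1.753 m → τ = 309.2 N·m clockwise.
Wall normal N acts horizontally at the top; its moment arm is the height L sinθ = 8·sin64° = 7.19 m, counterclockwise.
For rotational equilibrium, N × 7.19 = 309.2, so N = 43 N.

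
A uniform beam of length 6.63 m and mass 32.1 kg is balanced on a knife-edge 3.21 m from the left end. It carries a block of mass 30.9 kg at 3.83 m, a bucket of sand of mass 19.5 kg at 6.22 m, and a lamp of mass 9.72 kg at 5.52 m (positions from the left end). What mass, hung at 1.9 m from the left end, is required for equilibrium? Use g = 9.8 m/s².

Taking torques about the knife-edge (at 3.21 m from the left end):
Beam weight: 32.1 × 9.8 = 314.6 N down at 3.315 m → arm 0.105 m, τ = 314.6 × 0.105 = 33.03 N·m clockwise.
Block: 30.9 × 9.8 = 302.8 N down at 3.83 m → arm 0.62 m, τ = 302.8 × 0.62 = 187.7 N·m clockwise.
Bucket of sand: 19.5 × 9.8 = 191.1 N down at 6.22 m → arm 3.01 m, τ = 191.1 × 3.01 = 575.2 N·m clockwise.
Lamp: 9.72 × 9.8 = 95.26 N down at 5.52 m → arm 2.31 m, τ = 95.26 × 2.31 = 220.1 N·m clockwise.
Net moment of known loads = 1016 N·m clockwise.
An unknown mass m at 1.9 m has arm 1.31 m; its moment is m·g·1.31 counterclockwise.
Balancing moments: m × 9.8 × 1.31 = 1016, giving m = 1016 / (9.8 × 1.31) = 79.1 kg.

m ≈ 79.1 kg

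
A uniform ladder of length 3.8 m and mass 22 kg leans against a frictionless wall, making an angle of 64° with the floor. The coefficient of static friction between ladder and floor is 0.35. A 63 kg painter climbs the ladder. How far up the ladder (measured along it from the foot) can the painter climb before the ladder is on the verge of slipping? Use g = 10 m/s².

d ≈ 3.02 m

Choose the foot of the ladder as the axis so the floor normal and friction both act there and drop out.
Ladder weight 22×10 = 220 N acts at 1.9 m along the ladder; its horizontal arm is 1.9·cos64° = 0.8329 m → τ = 183.2 N·m clockwise.
Painter weight 63×10 = 630 N at distance d → arm d·cos64° → τ = 630·d·0.4384 clockwise.
Wall normal N at the top has arm L sinθ = 3.415 m counterclockwise, so Στ = 0 gives N·3.415 = 183.2 + 276.2·d.
ΣFy = 0 ⇒ N_floor = 850 N, so the maximum friction is μ_s·N_floor = 0.35×850 = 297.5 N. ΣFx = 0 ⇒ N_wall = f, so at the slipping point N = 297.5 N.
Substituting: 297.5×3.415 = 183.2 + 276.2·d ⇒ d = (1016 − 183.2) / 276.2 = 3.02 m.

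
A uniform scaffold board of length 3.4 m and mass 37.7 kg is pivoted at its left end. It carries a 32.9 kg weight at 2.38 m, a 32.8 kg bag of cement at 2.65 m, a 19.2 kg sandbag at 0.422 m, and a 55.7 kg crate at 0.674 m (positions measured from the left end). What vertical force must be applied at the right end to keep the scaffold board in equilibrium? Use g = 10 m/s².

Take moments about the left end.
Beam weight: 37.7 × 10 = 377 N down at 1.7 m → arm 1.7 m, τ = 377 × 1.7 = 640.9 N·m clockwise.
Weight: 32.9 × 10 = 329 N down at 2.38 m → arm 2.38 m, τ = 329 × 2.38 = 783 N·m clockwise.
Bag of cement: 32.8 × 10 = 328 N down at 2.65 m → arm 2.65 m, τ = 328 × 2.65 = 869.2 N·m clockwise.
Sandbag: 19.2 × 10 = 192 N down at 0.422 m → arm 0.422 m, τ = 192 × 0.422 = 81.02 N·m clockwise.
Crate: 55.7 × 10 = 557 N down at 0.674 m → arm 0.674 m, τ = 557 × 0.674 = 375.4 N·m clockwise.
Net moment of the loads = 2750 N·m clockwise.
The upward force F acts at the right end, arm 3.4 m, giving F × 3.4 counterclockwise.
Balancing moments: F × 3.4 = 2750, giving F = 2750 / 3.4 = 809 N.

F ≈ 809 N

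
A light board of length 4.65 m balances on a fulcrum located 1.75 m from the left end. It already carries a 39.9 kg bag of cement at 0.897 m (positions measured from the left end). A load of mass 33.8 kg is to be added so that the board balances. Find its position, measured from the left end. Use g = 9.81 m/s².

x ≈ 2.76 m from the left end

Choose the fulcrum (at 1.75 m from the left end) as the axis so the support reaction has zero arm there.
Bag of cement: 39.9 × 9.81 = 391.4 N down at 0.897 m → arm 0.853 m, τ = 391.4 × 0.853 = 333.9 N·m counterclockwise.
Net moment of existing loads = 333.9 N·m counterclockwise.
The load weighs 33.8 × 9.81 = 331.6 N and must supply an equal clockwise moment, so its lever arm about the fulcrum is 333.9 / 331.6 = 1.01 m.
That puts it at 1.75 + 1.01 = 2.76 m from the left end.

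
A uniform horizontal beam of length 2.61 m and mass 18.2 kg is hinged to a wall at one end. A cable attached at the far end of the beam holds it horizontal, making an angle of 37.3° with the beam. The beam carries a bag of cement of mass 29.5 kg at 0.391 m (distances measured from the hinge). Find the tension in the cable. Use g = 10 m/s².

T ≈ 223 N

Take moments about the hinge.
Beam weight: 18.2 × 10 = 182 N down at 1.305 m → arm 1.305 m, τ = 182 × 1.305 = 237.5 N·m clockwise.
Bag of cement: 29.5 × 10 = 295 N down at 0.391 m → arm 0.391 m, τ = 295 × 0.391 = 115.3 N·m clockwise.
Total clockwise load moment = 352.8 N·m.
The cable tension T acts at 2.61 m; only its component perpendicular to the beam, T sinθ, produces torque. sin 37.3° = 0.606.
Balancing moments: T × 2.61 × 0.606 = 352.8, giving T = 352.8 / 1.582 = 223 N.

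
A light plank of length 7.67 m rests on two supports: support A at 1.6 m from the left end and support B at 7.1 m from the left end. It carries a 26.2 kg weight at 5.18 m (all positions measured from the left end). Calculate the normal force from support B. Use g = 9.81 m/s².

About support A:
Weight: 26.2 × 9.81 = 257 N down at 5.18 m → arm 3.58 m, τ = 257 × 3.58 = 920.1 N·m clockwise.
Net load moment about support A = 920.1 N·m clockwise.
Reaction R at support B is upward at 7.1 m, arm 5.5 m → moment R × 5.5 counterclockwise.
Στ = 0 ⇒ R × 5.5 = 920.1 ⇒ R = 167 N.

R_B ≈ 167 N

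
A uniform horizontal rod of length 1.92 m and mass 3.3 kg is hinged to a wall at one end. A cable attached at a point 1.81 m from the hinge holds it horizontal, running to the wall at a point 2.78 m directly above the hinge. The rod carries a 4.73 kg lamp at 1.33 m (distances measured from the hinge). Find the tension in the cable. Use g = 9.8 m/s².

Choose the hinge as the axis so the unknown hinge reaction has zero arm there.
Beam weight: 3.3 × 9.8 = 32.34 N down at 0.96 m → arm 0.96 m, τ = 32.34 × 0.96 = 31.05 N·m clockwise.
Lamp: 4.73 × 9.8 = 46.35 N down at 1.33 m → arm 1.33 m, τ = 46.35 × 1.33 = 61.65 N·m clockwise.
Total clockwise load moment = 92.7 N·m.
The cable tension T acts at 1.81 m; only its component perpendicular to the rod, T sinθ, produces torque. sinθ = h/√(h²+d²) = 2.78/√(2.78²+1.81²) = 0.838.
For rotational equilibrium, T × 1.81 × 0.838 = 92.7, so T = 92.7 / 1.517 = 61.1 N.

T ≈ 61.1 N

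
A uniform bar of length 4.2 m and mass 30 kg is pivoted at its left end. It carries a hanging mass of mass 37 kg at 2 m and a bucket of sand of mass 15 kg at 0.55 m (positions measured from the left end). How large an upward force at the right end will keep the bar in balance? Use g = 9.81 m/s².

F ≈ 339 N

Choose the left end as the axis so the unknown pivot reaction has zero arm there.
Beam weight: 30 × 9.81 = 294.3 N down at 2.1 m → arm 2.1 m, τ = 294.3 × 2.1 = 618 N·m clockwise.
Hanging mass: 37 × 9.81 = 363 N down at 2 m → arm 2 m, τ = 363 × 2 = 726 N·m clockwise.
Bucket of sand: 15 × 9.81 = 147.2 N down at 0.55 m → arm 0.55 m, τ = 147.2 × 0.55 = 80.96 N·m clockwise.
Net moment of the loads = 1425 N·m clockwise.
The upward force F acts at the right end, arm 4.2 m, giving F × 4.2 counterclockwise.
Setting net torque to zero: F × 4.2 = 1425 → F = 1425 / 4.2 = 339 N.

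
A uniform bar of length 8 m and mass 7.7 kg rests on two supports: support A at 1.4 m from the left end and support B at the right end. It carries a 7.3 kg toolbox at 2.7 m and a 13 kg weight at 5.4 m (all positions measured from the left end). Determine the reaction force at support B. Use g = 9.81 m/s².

R_B ≈ 121 N

Take moments about support A.
Beam weight: 7.7 × 9.81 = 75.54 N down at 4 m → arm 2.6 m, τ = 75.54 × 2.6 = 196.4 N·m clockwise.
Toolbox: 7.3 × 9.81 = 71.61 N down at 2.7 m → arm 1.3 m, τ = 71.61 × 1.3 = 93.09 N·m clockwise.
Weight: 13 × 9.81 = 127.5 N down at 5.4 m → arm 4 m, τ = 127.5 × 4 = 510 N·m clockwise.
Net load moment about support A = 799.5 N·m clockwise.
Reaction R at support B is upward at 8 m, arm 6.6 m → moment R × 6.6 counterclockwise.
Στ = 0 ⇒ R × 6.6 = 799.5 ⇒ R = 121 N.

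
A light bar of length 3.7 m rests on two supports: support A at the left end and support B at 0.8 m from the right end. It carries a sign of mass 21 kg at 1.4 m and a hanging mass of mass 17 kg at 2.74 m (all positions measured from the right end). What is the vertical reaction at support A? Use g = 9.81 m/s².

R_A ≈ 154 N

About support B:
Sign: 21 × 9.81 = 206 N down at 1.4 m → arm 0.6 m, τ = 206 × 0.6 = 123.6 N·m counterclockwise.
Hanging mass: 17 × 9.81 = 166.8 N down at 2.74 m → arm 1.94 m, τ = 166.8 × 1.94 = 323.6 N·m counterclockwise.
Net load moment about support B = 447.2 N·m counterclockwise.
Reaction R at support A is upward at 3.7 m, arm 2.9 m → moment R × 2.9 clockwise.
Balancing moments: R × 2.9 = 447.2, giving R = 154 N.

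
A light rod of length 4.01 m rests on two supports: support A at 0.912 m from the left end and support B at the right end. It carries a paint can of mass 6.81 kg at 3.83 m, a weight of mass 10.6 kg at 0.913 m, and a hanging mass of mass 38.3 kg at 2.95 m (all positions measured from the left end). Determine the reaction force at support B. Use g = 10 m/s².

R_B ≈ 316 N

Sum moments about support A (its reaction then has zero moment arm).
Paint can: 6.81 × 10 = 68.1 N down at 3.83 m → arm 2.918 m, τ = 68.1 × 2.918 = 198.7 N·m clockwise.
Weight: 10.6 × 10 = 106 N down at 0.913 m → arm 0.001 m, τ = 106 × 0.001 = 0.106 N·m clockwise.
Hanging mass: 38.3 × 10 = 383 N down at 2.95 m → arm 2.038 m, τ = 383 × 2.038 = 780.6 N·m clockwise.
Net load moment about support A = 979.4 N·m clockwise.
Reaction R at support B is upward at 4.01 m, arm 3.098 m → moment R × 3.098 counterclockwise.
Setting net torque to zero: R × 3.098 = 979.4 → R = 316 N.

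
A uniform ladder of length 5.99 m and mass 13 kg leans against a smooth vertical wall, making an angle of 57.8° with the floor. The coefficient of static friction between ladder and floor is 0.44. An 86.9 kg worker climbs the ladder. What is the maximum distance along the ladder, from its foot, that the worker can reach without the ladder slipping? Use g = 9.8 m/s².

Choose the foot of the ladder as the axis so the floor normal and friction both act there and drop out.
Ladder weight 13×9.8 = 127.4 N acts at 2.995 m along the ladder; its horizontal arm is 2.995·cos57.8° = 1.596 m → τ = 203.3 N·m clockwise.
Worker weight 86.9×9.8 = 851.6 N at distance d → arm d·cos57.8° → τ = 851.6·d·0.5329 clockwise.
Wall normal N at the top has arm L sinθ = 5.069 m counterclockwise, so Στ = 0 gives N·5.069 = 203.3 + 453.8·d.
ΣFy = 0 ⇒ N_floor = 979 N, so the maximum friction is μ_s·N_floor = 0.44×979 = 430.8 N. ΣFx = 0 ⇒ N_wall = f, so at the slipping point N = 430.8 N.
Substituting: 430.8×5.069 = 203.3 + 453.8·d ⇒ d = (2184 − 203.3) / 453.8 = 4.36 m.

d ≈ 4.36 m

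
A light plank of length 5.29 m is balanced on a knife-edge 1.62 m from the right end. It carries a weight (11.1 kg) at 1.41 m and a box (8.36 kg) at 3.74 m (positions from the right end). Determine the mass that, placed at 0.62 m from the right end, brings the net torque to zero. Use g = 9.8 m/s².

Choose the knife-edge (at 1.62 m from the right end) as the axis so the support reaction has zero arm there.
Weight: 11.1 × 9.8 = 108.8 N down at 1.41 m → arm 0.21 m, τ = 108.8 × 0.21 = 22.85 N·m clockwise.
Box: 8.36 × 9.8 = 81.93 N down at 3.74 m → arm 2.12 m, τ = 81.93 × 2.12 = 173.7 N·m counterclockwise.
Net moment of known loads = 150.8 N·m counterclockwise.
An unknown mass m at 0.62 m has arm 1 m; its moment is m·g·1 clockwise.
For rotational equilibrium, m × 9.8 × 1 = 150.8, so m = 150.8 / (9.8 × 1) = 15.4 kg.

m ≈ 15.4 kg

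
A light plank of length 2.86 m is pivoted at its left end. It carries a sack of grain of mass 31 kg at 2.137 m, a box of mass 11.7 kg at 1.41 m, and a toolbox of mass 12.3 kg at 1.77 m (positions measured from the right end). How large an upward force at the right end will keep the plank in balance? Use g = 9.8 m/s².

F ≈ 181 N

About the left end:
Sack of grain: 31 × 9.8 = 303.8 N down at 2.137 m → arm 0.723 m, τ = 303.8 × 0.723 = 219.6 N·m clockwise.
Box: 11.7 × 9.8 = 114.7 N down at 1.41 m → arm 1.45 m, τ = 114.7 × 1.45 = 166.3 N·m clockwise.
Toolbox: 12.3 × 9.8 = 120.5 N down at 1.77 m → arm 1.09 m, τ = 120.5 × 1.09 = 131.3 N·m clockwise.
Net moment of the loads = 517.2 N·m clockwise.
The upward force F acts at the right end, arm 2.86 m, giving F × 2.86 counterclockwise.
Στ = 0 ⇒ F × 2.86 = 517.2 ⇒ F = 517.2 / 2.86 = 181 N.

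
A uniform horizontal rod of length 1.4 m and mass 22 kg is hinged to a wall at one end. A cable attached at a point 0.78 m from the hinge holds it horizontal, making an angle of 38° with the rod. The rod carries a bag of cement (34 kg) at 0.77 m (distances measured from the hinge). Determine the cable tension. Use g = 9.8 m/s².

Sum moments about the hinge (the unknown hinge reaction has zero arm there).
Beam weight: 22 × 9.8 = 215.6 N down at 0.7 m → arm 0.7 m, τ = 215.6 × 0.7 = 150.9 N·m clockwise.
Bag of cement: 34 × 9.8 = 333.2 N down at 0.77 m → arm 0.77 m, τ = 333.2 × 0.77 = 256.6 N·m clockwise.
Total clockwise load moment = 407.5 N·m.
The cable tension T acts at 0.78 m; only its component perpendicular to the rod, T sinθ, produces torque. sin 38° = 0.6157.
Στ = 0 ⇒ T × 0.78 × 0.6157 = 407.5 ⇒ T = 407.5 / 0.4802 = 849 N.

T ≈ 849 N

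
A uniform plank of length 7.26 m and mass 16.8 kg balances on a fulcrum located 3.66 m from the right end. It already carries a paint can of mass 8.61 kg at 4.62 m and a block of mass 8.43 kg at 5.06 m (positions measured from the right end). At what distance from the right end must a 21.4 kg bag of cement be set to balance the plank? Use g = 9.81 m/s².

Taking torques about the fulcrum (at 3.66 m from the right end):
Beam weight: 16.8 × 9.81 = 164.8 N down at 3.63 m → arm 0.03 m, τ = 164.8 × 0.03 = 4.944 N·m clockwise.
Paint can: 8.61 × 9.81 = 84.46 N down at 4.62 m → arm 0.96 m, τ = 84.46 × 0.96 = 81.08 N·m counterclockwise.
Block: 8.43 × 9.81 = 82.7 N down at 5.06 m → arm 1.4 m, τ = 82.7 × 1.4 = 115.8 N·m counterclockwise.
Net moment of existing loads = 191.9 N·m counterclockwise.
The bag of cement weighs 21.4 × 9.81 = 209.9 N and must supply an equal clockwise moment, so its lever arm about the fulcrum is 191.9 / 209.9 = 0.914 m.
That puts it at 3.66 − 0.914 = 2.75 m from the right end.

x ≈ 2.75 m from the right end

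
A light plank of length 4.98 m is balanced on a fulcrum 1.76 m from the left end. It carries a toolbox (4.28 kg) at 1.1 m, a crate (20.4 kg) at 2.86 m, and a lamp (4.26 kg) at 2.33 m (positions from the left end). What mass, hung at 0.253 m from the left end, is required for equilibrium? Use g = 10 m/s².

About the fulcrum (at 1.76 m from the left end):
Toolbox: 4.28 × 10 = 42.8 N down at 1.1 m → arm 0.66 m, τ = 42.8 × 0.66 = 28.25 N·m counterclockwise.
Crate: 20.4 × 10 = 204 N down at 2.86 m → arm 1.1 m, τ = 204 × 1.1 = 224.4 N·m clockwise.
Lamp: 4.26 × 10 = 42.6 N down at 2.33 m → arm 0.57 m, τ = 42.6 × 0.57 = 24.28 N·m clockwise.
Net moment of known loads = 220.4 N·m clockwise.
An unknown mass m at 0.253 m has arm 1.507 m; its moment is m·g·1.507 counterclockwise.
For rotational equilibrium, m × 10 × 1.507 = 220.4, so m = 220.4 / (10 × 1.507) = 14.6 kg.

m ≈ 14.6 kg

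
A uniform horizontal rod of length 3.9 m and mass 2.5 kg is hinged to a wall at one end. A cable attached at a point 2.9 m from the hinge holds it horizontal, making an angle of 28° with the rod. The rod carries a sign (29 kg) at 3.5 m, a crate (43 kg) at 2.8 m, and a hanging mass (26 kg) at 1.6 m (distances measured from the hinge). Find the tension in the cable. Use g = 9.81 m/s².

T ≈ 1930 N

Sum moments about the hinge (the unknown hinge reaction has zero arm there).
Beam weight: 2.5 × 9.81 = 24.53 N down at 1.95 m → arm 1.95 m, τ = 24.53 × 1.95 = 47.83 N·m clockwise.
Sign: 29 × 9.81 = 284.5 N down at 3.5 m → arm 3.5 m, τ = 284.5 × 3.5 = 995.8 N·m clockwise.
Crate: 43 × 9.81 = 421.8 N down at 2.8 m → arm 2.8 m, τ = 421.8 × 2.8 = 1181 N·m clockwise.
Hanging mass: 26 × 9.81 = 255.1 N down at 1.6 m → arm 1.6 m, τ = 255.1 × 1.6 = 408.2 N·m clockwise.
Total clockwise load moment = 2633 N·m.
The cable tension T acts at 2.9 m; only its component perpendicular to the rod, T sinθ, produces torque. sin 28° = 0.4695.
Στ = 0 ⇒ T × 2.9 × 0.4695 = 2633 ⇒ T = 2633 / 1.362 = 1930 N.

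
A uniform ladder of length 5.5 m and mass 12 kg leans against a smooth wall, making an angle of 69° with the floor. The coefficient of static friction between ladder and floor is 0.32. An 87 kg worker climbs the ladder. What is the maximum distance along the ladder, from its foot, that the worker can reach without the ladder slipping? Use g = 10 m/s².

Taking torques about the foot of the ladder:
Ladder weight 12×10 = 120 N acts at 2.75 m along the ladder; its horizontal arm is 2.75·cos69° = 0.9855 m → τ = 118.3 N·m clockwise.
Worker weight 87×10 = 870 N at distance d → arm d·cos69° → τ = 870·d·0.3584 clockwise.
Wall normal N at the top has arm L sinθ = 5.135 m counterclockwise, so Στ = 0 gives N·5.135 = 118.3 + 311.8·d.
ΣFy = 0 ⇒ N_floor = 990 N, so the maximum friction is μ_s·N_floor = 0.32×990 = 316.8 N. ΣFx = 0 ⇒ N_wall = f, so at the slipping point N = 316.8 N.
Substituting: 316.8×5.135 = 118.3 + 311.8·d ⇒ d = (1627 − 118.3) / 311.8 = 4.84 m.

d ≈ 4.84 m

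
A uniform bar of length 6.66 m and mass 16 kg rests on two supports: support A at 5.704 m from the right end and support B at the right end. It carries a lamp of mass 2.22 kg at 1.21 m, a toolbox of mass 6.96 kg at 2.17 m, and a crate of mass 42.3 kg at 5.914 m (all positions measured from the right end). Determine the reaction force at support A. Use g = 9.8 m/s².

R_A ≈ 552 N

Sum moments about support B (its reaction then has zero moment arm).
Beam weight: 16 × 9.8 = 156.8 N down at 3.33 m → arm 3.33 m, τ = 156.8 × 3.33 = 522.1 N·m counterclockwise.
Lamp: 2.22 × 9.8 = 21.76 N down at 1.21 m → arm 1.21 m, τ = 21.76 × 1.21 = 26.33 N·m counterclockwise.
Toolbox: 6.96 × 9.8 = 68.21 N down at 2.17 m → arm 2.17 m, τ = 68.21 × 2.17 = 148 N·m counterclockwise.
Crate: 42.3 × 9.8 = 414.5 N down at 5.914 m → arm 5.914 m, τ = 414.5 × 5.914 = 2451 N·m counterclockwise.
Net load moment about support B = 3147 N·m counterclockwise.
Reaction R at support A is upward at 5.704 m, arm 5.704 m → moment R × 5.704 clockwise.
Setting net torque to zero: R × 5.704 = 3147 → R = 552 N.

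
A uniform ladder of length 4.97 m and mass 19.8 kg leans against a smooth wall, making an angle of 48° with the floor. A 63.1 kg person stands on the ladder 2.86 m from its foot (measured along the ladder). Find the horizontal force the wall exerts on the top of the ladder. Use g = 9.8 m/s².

N_wall ≈ 408 N

Choose the foot of the ladder as the axis so the floor normal and friction both act there and drop out.
Ladder weight 19.8×9.8 = 194 N acts at 2.485 m along the ladder; its horizontal arm is 2.485·cos48° = 1.663 m → τ = 322.6 N·m clockwise.
Person: 63.1×9.8 = 618.4 N at 2.86 m → arm 1.914 m → τ = 1184 N·m clockwise.
Wall normal N acts horizontally at the top; its moment arm is the height L sinθ = 4.97·sin48° = 3.693 m, counterclockwise.
Στ = 0 ⇒ N × 3.693 = 1507 ⇒ N = 408 N.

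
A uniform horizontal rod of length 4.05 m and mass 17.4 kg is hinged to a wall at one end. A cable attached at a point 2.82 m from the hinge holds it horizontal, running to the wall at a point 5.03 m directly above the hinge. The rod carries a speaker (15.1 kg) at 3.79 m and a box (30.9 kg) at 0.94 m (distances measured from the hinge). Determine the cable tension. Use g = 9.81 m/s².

About the hinge:
Beam weight: 17.4 × 9.81 = 170.7 N down at 2.025 m → arm 2.025 m, τ = 170.7 × 2.025 = 345.7 N·m clockwise.
Speaker: 15.1 × 9.81 = 148.1 N down at 3.79 m → arm 3.79 m, τ = 148.1 × 3.79 = 561.3 N·m clockwise.
Box: 30.9 × 9.81 = 303.1 N down at 0.94 m → arm 0.94 m, τ = 303.1 × 0.94 = 284.9 N·m clockwise.
Total clockwise load moment = 1192 N·m.
The cable tension T acts at 2.82 m; only its component perpendicular to the rod, T sinθ, produces torque. sinθ = h/√(h²+d²) = 5.03/√(5.03²+2.82²) = 0.8723.
Στ = 0 ⇒ T × 2.82 × 0.8723 = 1192 ⇒ T = 1192 / 2.46 = 485 N.

T ≈ 485 N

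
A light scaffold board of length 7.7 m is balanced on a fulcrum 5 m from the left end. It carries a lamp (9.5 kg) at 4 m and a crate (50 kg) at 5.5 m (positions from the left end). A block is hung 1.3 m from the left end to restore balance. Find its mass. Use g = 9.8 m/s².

Choose the fulcrum (at 5 m from the left end) as the axis so the support reaction has zero arm there.
Lamp: 9.5 × 9.8 = 93.1 N down at 4 m → arm 1 m, τ = 93.1 × 1 = 93.1 N·m counterclockwise.
Crate: 50 × 9.8 = 490 N down at 5.5 m → arm 0.5 m, τ = 490 × 0.5 = 245 N·m clockwise.
Net moment of known loads = 151.9 N·m clockwise.
An unknown mass m at 1.3 m has arm 3.7 m; its moment is m·g·3.7 counterclockwise.
For rotational equilibrium, m × 9.8 × 3.7 = 151.9, so m = 151.9 / (9.8 × 3.7) = 4.19 kg.

m ≈ 4.19 kg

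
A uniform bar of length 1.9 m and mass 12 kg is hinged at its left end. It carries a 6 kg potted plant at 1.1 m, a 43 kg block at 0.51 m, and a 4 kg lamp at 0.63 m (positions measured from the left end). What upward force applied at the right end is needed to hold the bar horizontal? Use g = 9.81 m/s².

F ≈ 219 N

Take moments about the left end.
Beam weight: 12 × 9.81 = 117.7 N down at 0.95 m → arm 0.95 m, τ = 117.7 × 0.95 = 111.8 N·m clockwise.
Potted plant: 6 × 9.81 = 58.86 N down at 1.1 m → arm 1.1 m, τ = 58.86 × 1.1 = 64.75 N·m clockwise.
Block: 43 × 9.81 = 421.8 N down at 0.51 m → arm 0.51 m, τ = 421.8 × 0.51 = 215.1 N·m clockwise.
Lamp: 4 × 9.81 = 39.24 N down at 0.63 m → arm 0.63 m, τ = 39.24 × 0.63 = 24.72 N·m clockwise.
Net moment of the loads = 416.4 N·m clockwise.
The upward force F acts at the right end, arm 1.9 m, giving F × 1.9 counterclockwise.
Στ = 0 ⇒ F × 1.9 = 416.4 ⇒ F = 416.4 / 1.9 = 219 N.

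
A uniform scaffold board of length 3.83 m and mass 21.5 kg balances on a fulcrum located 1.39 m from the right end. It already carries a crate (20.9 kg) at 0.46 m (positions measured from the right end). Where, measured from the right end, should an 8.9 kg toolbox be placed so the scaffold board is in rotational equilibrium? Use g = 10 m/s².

x ≈ 2.31 m from the right end

Taking torques about the fulcrum (at 1.39 m from the right end):
Beam weight: 21.5 × 10 = 215 N down at 1.915 m → arm 0.525 m, τ = 215 × 0.525 = 112.9 N·m counterclockwise.
Crate: 20.9 × 10 = 209 N down at 0.46 m → arm 0.93 m, τ = 209 × 0.93 = 194.4 N·m clockwise.
Net moment of existing loads = 81.5 N·m clockwise.
The toolbox weighs 8.9 × 10 = 89 N and must supply an equal counterclockwise moment, so its lever arm about the fulcrum is 81.5 / 89 = 0.916 m.
That puts it at 1.39 + 0.916 = 2.31 m from the right end.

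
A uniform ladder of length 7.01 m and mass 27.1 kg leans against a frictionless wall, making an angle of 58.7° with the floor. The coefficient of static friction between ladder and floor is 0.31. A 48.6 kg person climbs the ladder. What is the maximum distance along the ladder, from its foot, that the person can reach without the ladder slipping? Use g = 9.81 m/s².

Choose the foot of the ladder as the axis so the floor normal and friction both act there and drop out.
Ladder weight 27.1×9.81 = 265.9 N acts at 3.505 m along the ladder; its horizontal arm is 3.505·cos58.7° = 1.821 m → τ = 484.2 N·m clockwise.
Person weight 48.6×9.81 = 476.8 N at distance d → arm d·cos58.7° → τ = 476.8·d·0.5195 clockwise.
Wall normal N at the top has arm L sinθ = 5.99 m counterclockwise, so Στ = 0 gives N·5.99 = 484.2 + 247.7·d.
ΣFy = 0 ⇒ N_floor = 742.7 N, so the maximum friction is μ_s·N_floor = 0.31×742.7 = 230.2 N. ΣFx = 0 ⇒ N_wall = f, so at the slipping point N = 230.2 N.
Substituting: 230.2×5.99 = 484.2 + 247.7·d ⇒ d = (1379 − 484.2) / 247.7 = 3.61 m.

d ≈ 3.61 m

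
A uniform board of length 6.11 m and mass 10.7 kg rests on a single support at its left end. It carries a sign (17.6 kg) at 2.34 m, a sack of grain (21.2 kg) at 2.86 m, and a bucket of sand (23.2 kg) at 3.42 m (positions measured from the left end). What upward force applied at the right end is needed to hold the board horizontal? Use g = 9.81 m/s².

F ≈ 343 N

Choose the left end as the axis so the unknown pivot reaction has zero arm there.
Beam weight: 10.7 × 9.81 = 105 N down at 3.055 m → arm 3.055 m, τ = 105 × 3.055 = 320.8 N·m clockwise.
Sign: 17.6 × 9.81 = 172.7 N down at 2.34 m → arm 2.34 m, τ = 172.7 × 2.34 = 404.1 N·m clockwise.
Sack of grain: 21.2 × 9.81 = 208 N down at 2.86 m → arm 2.86 m, τ = 208 × 2.86 = 594.9 N·m clockwise.
Bucket of sand: 23.2 × 9.81 = 227.6 N down at 3.42 m → arm 3.42 m, τ = 227.6 × 3.42 = 778.4 N·m clockwise.
Net moment of the loads = 2098 N·m clockwise.
The upward force F acts at the right end, arm 6.11 m, giving F × 6.11 counterclockwise.
For rotational equilibrium, F × 6.11 = 2098, so F = 2098 / 6.11 = 343 N.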